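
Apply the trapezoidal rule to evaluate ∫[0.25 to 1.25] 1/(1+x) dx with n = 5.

f(x) = 1/(1+x)
a = 0.25, b = 1.25, n = 5
h = (b - a)/n = 0.200000

Trapezoidal rule: (h/2)[f(x₀) + 2f(x₁) + 2f(x₂) + ... + f(xₙ)]

x_0 = 0.2500, f(x_0) = 0.800000, coefficient = 1
x_1 = 0.4500, f(x_1) = 0.689655, coefficient = 2
x_2 = 0.6500, f(x_2) = 0.606061, coefficient = 2
x_3 = 0.8500, f(x_3) = 0.540541, coefficient = 2
x_4 = 1.0500, f(x_4) = 0.487805, coefficient = 2
x_5 = 1.2500, f(x_5) = 0.444444, coefficient = 1

I ≈ (0.200000/2) × 5.892567 = 0.589257
Exact value: 0.587787
Error: 0.001470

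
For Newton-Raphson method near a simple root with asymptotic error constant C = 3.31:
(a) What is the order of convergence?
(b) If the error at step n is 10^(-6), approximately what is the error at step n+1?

(a) Newton-Raphson has quadratic (order 2) convergence near simple roots.
    This means |e_{n+1}| ≈ C|e_n|².

(b) With |e_n| = 10^(-6) and C = 3.31:
    |e_{n+1}| ≈ 3.31 × (10^(-6))² = 3.31 × 10^(-12)

(a) 2 (quadratic); (b) |e_{n+1}| ≈ 3.310e-12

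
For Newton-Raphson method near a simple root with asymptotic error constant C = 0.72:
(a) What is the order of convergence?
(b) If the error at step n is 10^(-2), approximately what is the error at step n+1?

(a) Newton-Raphson has quadratic (order 2) convergence near simple roots.
    This means |e_{n+1}| ≈ C|e_n|².

(b) With |e_n| = 10^(-2) and C = 0.72:
    |e_{n+1}| ≈ 0.72 × (10^(-2))² = 0.72 × 10^(-4)

(a) 2 (quadratic); (b) |e_{n+1}| ≈ 7.200e-05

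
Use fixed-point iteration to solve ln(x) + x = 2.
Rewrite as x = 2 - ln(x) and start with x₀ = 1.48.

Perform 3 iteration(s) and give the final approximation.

Equation: ln(x) + x = 2
Fixed-point form: x = 2 - ln(x)
x₀ = 1.48

x_1 = g(1.480000) = 1.607958
x_2 = g(1.607958) = 1.525035
x_3 = g(1.525035) = 1.577983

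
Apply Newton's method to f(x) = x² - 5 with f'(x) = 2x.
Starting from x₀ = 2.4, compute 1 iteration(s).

f(x) = x² - 5
f'(x) = 2x
x₀ = 2.4

Newton-Raphson formula: x_{n+1} = x_n - f(x_n)/f'(x_n)

Iteration 1:
  f(2.400000) = 0.760000
  f'(2.400000) = 4.800000
  x_1 = 2.400000 - 0.760000/4.800000 = 2.241667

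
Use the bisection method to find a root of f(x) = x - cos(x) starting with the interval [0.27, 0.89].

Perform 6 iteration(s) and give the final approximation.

f(x) = x - cos(x)
Initial interval: [0.27, 0.89]

Iteration 1:
  c_1 = (0.270000 + 0.890000)/2 = 0.580000
  f(c_1) = f(0.580000) = -0.256463
  f(a) × f(c) ≥ 0, new interval: [0.580000, 0.890000]
Iteration 2:
  c_2 = (0.580000 + 0.890000)/2 = 0.735000
  f(c_2) = f(0.735000) = -0.006831
  f(a) × f(c) ≥ 0, new interval: [0.735000, 0.890000]
Iteration 3:
  c_3 = (0.735000 + 0.890000)/2 = 0.812500
  f(c_3) = f(0.812500) = 0.124814
  f(a) × f(c) < 0, new interval: [0.735000, 0.812500]
Iteration 4:
  c_4 = (0.735000 + 0.812500)/2 = 0.773750
  f(c_4) = f(0.773750) = 0.058455
  f(a) × f(c) < 0, new interval: [0.735000, 0.773750]
Iteration 5:
  c_5 = (0.735000 + 0.773750)/2 = 0.754375
  f(c_5) = f(0.754375) = 0.025675
  f(a) × f(c) < 0, new interval: [0.735000, 0.754375]
Iteration 6:
  c_6 = (0.735000 + 0.754375)/2 = 0.744688
  f(c_6) = f(0.744688) = 0.009388
  f(a) × f(c) < 0, new interval: [0.735000, 0.744688]

After 6 iteration(s), the approximation is c_6 = 0.744688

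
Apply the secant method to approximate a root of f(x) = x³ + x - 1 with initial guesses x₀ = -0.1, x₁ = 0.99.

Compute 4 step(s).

f(x) = x³ + x - 1
x₀ = -0.1, x₁ = 0.99

Secant formula: x_{n+1} = x_n - f(x_n)(x_n - x_{n-1})/(f(x_n) - f(x_{n-1}))

Iteration 1:
  f(-0.100000) = -1.101000
  f(0.990000) = 0.960299
  x_2 = 0.990000 - 0.960299×(0.990000 - (-0.100000))/(0.960299 - (-1.101000))
       = 0.482201
Iteration 2:
  f(0.990000) = 0.960299
  f(0.482201) = -0.405679
  x_3 = 0.482201 - (-0.405679)×(0.482201 - 0.990000)/(-0.405679 - 0.960299)
       = 0.633011
Iteration 3:
  f(0.482201) = -0.405679
  f(0.633011) = -0.113340
  x_4 = 0.633011 - (-0.113340)×(0.633011 - 0.482201)/(-0.113340 - (-0.405679))
       = 0.691480
Iteration 4:
  f(0.633011) = -0.113340
  f(0.691480) = 0.022107
  x_5 = 0.691480 - 0.022107×(0.691480 - 0.633011)/(0.022107 - (-0.113340))
       = 0.681937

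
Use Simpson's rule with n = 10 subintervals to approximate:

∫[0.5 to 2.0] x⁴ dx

f(x) = x⁴
a = 0.5, b = 2.0, n = 10
h = (b - a)/n = 0.150000

Simpson's rule: (h/3)[f(x₀) + 4f(x₁) + 2f(x₂) + ... + f(xₙ)]

x_0 = 0.5000, f(x_0) = 0.062500, coefficient = 1
x_1 = 0.6500, f(x_1) = 0.178506, coefficient = 4
x_2 = 0.8000, f(x_2) = 0.409600, coefficient = 2
x_3 = 0.9500, f(x_3) = 0.814506, coefficient = 4
x_4 = 1.1000, f(x_4) = 1.464100, coefficient = 2
x_5 = 1.2500, f(x_5) = 2.441406, coefficient = 4
x_6 = 1.4000, f(x_6) = 3.841600, coefficient = 2
x_7 = 1.5500, f(x_7) = 5.772006, coefficient = 4
x_8 = 1.7000, f(x_8) = 8.352100, coefficient = 2
x_9 = 1.8500, f(x_9) = 11.713506, coefficient = 4
x_10 = 2.0000, f(x_10) = 16.000000, coefficient = 1

I ≈ (0.150000/3) × 127.877025 = 6.393851
Exact value: 6.393750
Error: 0.000101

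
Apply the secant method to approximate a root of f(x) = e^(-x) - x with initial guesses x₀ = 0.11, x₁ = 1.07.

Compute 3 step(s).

f(x) = e^(-x) - x
x₀ = 0.11, x₁ = 1.07

Secant formula: x_{n+1} = x_n - f(x_n)(x_n - x_{n-1})/(f(x_n) - f(x_{n-1}))

Iteration 1:
  f(0.110000) = 0.785834
  f(1.070000) = -0.726991
  x_2 = 1.070000 - (-0.726991)×(1.070000 - 0.110000)/(-0.726991 - 0.785834)
       = 0.608670
Iteration 2:
  f(1.070000) = -0.726991
  f(0.608670) = -0.064596
  x_3 = 0.608670 - (-0.064596)×(0.608670 - 1.070000)/(-0.064596 - (-0.726991))
       = 0.563682
Iteration 3:
  f(0.608670) = -0.064596
  f(0.563682) = 0.005428
  x_4 = 0.563682 - 0.005428×(0.563682 - 0.608670)/(0.005428 - (-0.064596))
       = 0.567169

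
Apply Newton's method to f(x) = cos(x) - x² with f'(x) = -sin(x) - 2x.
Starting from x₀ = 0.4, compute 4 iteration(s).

f(x) = cos(x) - x²
f'(x) = -sin(x) - 2x
x₀ = 0.4

Newton-Raphson formula: x_{n+1} = x_n - f(x_n)/f'(x_n)

Iteration 1:
  f(0.400000) = 0.761061
  f'(0.400000) = -1.189418
  x_1 = 0.400000 - 0.761061/(-1.189418) = 1.039860
Iteration 2:
  f(1.039860) = -0.574967
  f'(1.039860) = -2.942053
  x_2 = 1.039860 - (-0.574967)/(-2.942053) = 0.844429
Iteration 3:
  f(0.844429) = -0.048902
  f'(0.844429) = -2.436450
  x_3 = 0.844429 - (-0.048902)/(-2.436450) = 0.824358
Iteration 4:
  f(0.824358) = -0.000538
  f'(0.824358) = -2.382828
  x_4 = 0.824358 - (-0.000538)/(-2.382828) = 0.824132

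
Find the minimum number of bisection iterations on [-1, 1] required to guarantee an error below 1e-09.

We need (b-a)/2^n ≤ 1e-09
(1 - (-1))/2^n ≤ 1e-09
2/2^n ≤ 1e-09
2^n ≥ 2000000000
n ≥ log₂(2000000000) = 30.90
n ≥ 31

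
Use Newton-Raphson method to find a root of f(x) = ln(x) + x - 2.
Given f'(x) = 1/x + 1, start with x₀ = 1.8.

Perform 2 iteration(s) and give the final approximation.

f(x) = ln(x) + x - 2
f'(x) = 1/x + 1
x₀ = 1.8

Newton-Raphson formula: x_{n+1} = x_n - f(x_n)/f'(x_n)

Iteration 1:
  f(1.800000) = 0.387787
  f'(1.800000) = 1.555556
  x_1 = 1.800000 - 0.387787/1.555556 = 1.550709
Iteration 2:
  f(1.550709) = -0.010579
  f'(1.550709) = 1.644866
  x_2 = 1.550709 - (-0.010579)/1.644866 = 1.557140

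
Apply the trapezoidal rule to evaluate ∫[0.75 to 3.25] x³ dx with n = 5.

f(x) = x³
a = 0.75, b = 3.25, n = 5
h = (b - a)/n = 0.500000

Trapezoidal rule: (h/2)[f(x₀) + 2f(x₁) + 2f(x₂) + ... + f(xₙ)]

x_0 = 0.7500, f(x_0) = 0.421875, coefficient = 1
x_1 = 1.2500, f(x_1) = 1.953125, coefficient = 2
x_2 = 1.7500, f(x_2) = 5.359375, coefficient = 2
x_3 = 2.2500, f(x_3) = 11.390625, coefficient = 2
x_4 = 2.7500, f(x_4) = 20.796875, coefficient = 2
x_5 = 3.2500, f(x_5) = 34.328125, coefficient = 1

I ≈ (0.500000/2) × 113.750000 = 28.437500
Exact value: 27.812500
Error: 0.625000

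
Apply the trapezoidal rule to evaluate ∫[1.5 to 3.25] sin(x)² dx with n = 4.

f(x) = sin(x)²
a = 1.5, b = 3.25, n = 4
h = (b - a)/n = 0.437500

Trapezoidal rule: (h/2)[f(x₀) + 2f(x₁) + 2f(x₂) + ... + f(xₙ)]

x_0 = 1.5000, f(x_0) = 0.994996, coefficient = 1
x_1 = 1.9375, f(x_1) = 0.871449, coefficient = 2
x_2 = 2.3750, f(x_2) = 0.481199, coefficient = 2
x_3 = 2.8125, f(x_3) = 0.104448, coefficient = 2
x_4 = 3.2500, f(x_4) = 0.011706, coefficient = 1

I ≈ (0.437500/2) × 3.920895 = 0.857696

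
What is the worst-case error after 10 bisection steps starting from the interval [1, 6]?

Bisection error bound: |error| ≤ (b-a)/2^n
|error| ≤ (6 - 1)/2^10 = 5/2^10
|error| ≤ 0.0048828125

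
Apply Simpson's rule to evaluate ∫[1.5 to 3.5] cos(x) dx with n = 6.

f(x) = cos(x)
a = 1.5, b = 3.5, n = 6
h = (b - a)/n = 0.333333

Simpson's rule: (h/3)[f(x₀) + 4f(x₁) + 2f(x₂) + ... + f(xₙ)]

x_0 = 1.5000, f(x_0) = 0.070737, coefficient = 1
x_1 = 1.8333, f(x_1) = -0.259531, coefficient = 4
x_2 = 2.1667, f(x_2) = -0.561229, coefficient = 2
x_3 = 2.5000, f(x_3) = -0.801144, coefficient = 4
x_4 = 2.8333, f(x_4) = -0.952863, coefficient = 2
x_5 = 3.1667, f(x_5) = -0.999686, coefficient = 4
x_6 = 3.5000, f(x_6) = -0.936457, coefficient = 1

I ≈ (0.333333/3) × -12.135347 = -1.348372
Exact value: -1.348278
Error: 0.000094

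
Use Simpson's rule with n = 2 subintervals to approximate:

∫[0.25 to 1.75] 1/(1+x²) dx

f(x) = 1/(1+x²)
a = 0.25, b = 1.75, n = 2
h = (b - a)/n = 0.750000

Simpson's rule: (h/3)[f(x₀) + 4f(x₁) + 2f(x₂) + ... + f(xₙ)]

x_0 = 0.2500, f(x_0) = 0.941176, coefficient = 1
x_1 = 1.0000, f(x_1) = 0.500000, coefficient = 4
x_2 = 1.7500, f(x_2) = 0.246154, coefficient = 1

I ≈ (0.750000/3) × 3.187330 = 0.796833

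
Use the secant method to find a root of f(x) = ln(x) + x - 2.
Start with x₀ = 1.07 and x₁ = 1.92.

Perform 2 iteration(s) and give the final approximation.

f(x) = ln(x) + x - 2
x₀ = 1.07, x₁ = 1.92

Secant formula: x_{n+1} = x_n - f(x_n)(x_n - x_{n-1})/(f(x_n) - f(x_{n-1}))

Iteration 1:
  f(1.070000) = -0.862341
  f(1.920000) = 0.572325
  x_2 = 1.920000 - 0.572325×(1.920000 - 1.070000)/(0.572325 - (-0.862341))
       = 1.580913
Iteration 2:
  f(1.920000) = 0.572325
  f(1.580913) = 0.038916
  x_3 = 1.580913 - 0.038916×(1.580913 - 1.920000)/(0.038916 - 0.572325)
       = 1.556174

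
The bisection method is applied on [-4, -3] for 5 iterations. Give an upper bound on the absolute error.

Bisection error bound: |error| ≤ (b-a)/2^n
|error| ≤ (-3 - (-4))/2^5 = 1/2^5
|error| ≤ 0.0312500000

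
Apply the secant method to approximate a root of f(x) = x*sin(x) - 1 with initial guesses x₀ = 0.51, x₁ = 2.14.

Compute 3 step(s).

f(x) = x*sin(x) - 1
x₀ = 0.51, x₁ = 2.14

Secant formula: x_{n+1} = x_n - f(x_n)(x_n - x_{n-1})/(f(x_n) - f(x_{n-1}))

Iteration 1:
  f(0.510000) = -0.751030
  f(2.140000) = 0.802587
  x_2 = 2.140000 - 0.802587×(2.140000 - 0.510000)/(0.802587 - (-0.751030))
       = 1.297954
Iteration 2:
  f(2.140000) = 0.802587
  f(1.297954) = 0.249941
  x_3 = 1.297954 - 0.249941×(1.297954 - 2.140000)/(0.249941 - 0.802587)
       = 0.917128
Iteration 3:
  f(1.297954) = 0.249941
  f(0.917128) = -0.271930
  x_4 = 0.917128 - (-0.271930)×(0.917128 - 1.297954)/(-0.271930 - 0.249941)
       = 1.115564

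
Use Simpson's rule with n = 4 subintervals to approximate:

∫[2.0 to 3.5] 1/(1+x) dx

f(x) = 1/(1+x)
a = 2.0, b = 3.5, n = 4
h = (b - a)/n = 0.375000

Simpson's rule: (h/3)[f(x₀) + 4f(x₁) + 2f(x₂) + ... + f(xₙ)]

x_0 = 2.0000, f(x_0) = 0.333333, coefficient = 1
x_1 = 2.3750, f(x_1) = 0.296296, coefficient = 4
x_2 = 2.7500, f(x_2) = 0.266667, coefficient = 2
x_3 = 3.1250, f(x_3) = 0.242424, coefficient = 4
x_4 = 3.5000, f(x_4) = 0.222222, coefficient = 1

I ≈ (0.375000/3) × 3.243771 = 0.405471
Exact value: 0.405465
Error: 0.000006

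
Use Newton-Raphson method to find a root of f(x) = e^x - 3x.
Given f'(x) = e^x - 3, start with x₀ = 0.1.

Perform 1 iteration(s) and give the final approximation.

f(x) = e^x - 3x
f'(x) = e^x - 3
x₀ = 0.1

Newton-Raphson formula: x_{n+1} = x_n - f(x_n)/f'(x_n)

Iteration 1:
  f(0.100000) = 0.805171
  f'(0.100000) = -1.894829
  x_1 = 0.100000 - 0.805171/(-1.894829) = 0.524931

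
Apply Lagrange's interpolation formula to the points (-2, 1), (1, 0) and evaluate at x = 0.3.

Lagrange interpolation formula:
P(x) = Σ yᵢ × Lᵢ(x)
where Lᵢ(x) = Π_{j≠i} (x - xⱼ)/(xᵢ - xⱼ)

L_0(0.3) = (0.3 - 1)/(-2 - 1) = 0.233333
L_1(0.3) = (0.3 - (-2))/(1 - (-2)) = 0.766667

P(0.3) = 1×L_0(0.3) + 0×L_1(0.3)
P(0.3) = 0.233333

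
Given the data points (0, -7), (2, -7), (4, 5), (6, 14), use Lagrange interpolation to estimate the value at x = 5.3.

Lagrange interpolation formula:
P(x) = Σ yᵢ × Lᵢ(x)
where Lᵢ(x) = Π_{j≠i} (x - xⱼ)/(xᵢ - xⱼ)

L_0(5.3) = (5.3 - 2)/(0 - 2) × (5.3 - 4)/(0 - 4) × (5.3 - 6)/(0 - 6) = 0.062563
L_1(5.3) = (5.3 - 0)/(2 - 0) × (5.3 - 4)/(2 - 4) × (5.3 - 6)/(2 - 6) = -0.301438
L_2(5.3) = (5.3 - 0)/(4 - 0) × (5.3 - 2)/(4 - 2) × (5.3 - 6)/(4 - 6) = 0.765188
L_3(5.3) = (5.3 - 0)/(6 - 0) × (5.3 - 2)/(6 - 2) × (5.3 - 4)/(6 - 4) = 0.473687

P(5.3) = (-7)×L_0(5.3) + (-7)×L_1(5.3) + 5×L_2(5.3) + 14×L_3(5.3)
P(5.3) = 12.129687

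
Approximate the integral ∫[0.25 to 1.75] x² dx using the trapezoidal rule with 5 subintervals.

f(x) = x²
a = 0.25, b = 1.75, n = 5
h = (b - a)/n = 0.300000

Trapezoidal rule: (h/2)[f(x₀) + 2f(x₁) + 2f(x₂) + ... + f(xₙ)]

x_0 = 0.2500, f(x_0) = 0.062500, coefficient = 1
x_1 = 0.5500, f(x_1) = 0.302500, coefficient = 2
x_2 = 0.8500, f(x_2) = 0.722500, coefficient = 2
x_3 = 1.1500, f(x_3) = 1.322500, coefficient = 2
x_4 = 1.4500, f(x_4) = 2.102500, coefficient = 2
x_5 = 1.7500, f(x_5) = 3.062500, coefficient = 1

I ≈ (0.300000/2) × 12.025000 = 1.803750
Exact value: 1.781250
Error: 0.022500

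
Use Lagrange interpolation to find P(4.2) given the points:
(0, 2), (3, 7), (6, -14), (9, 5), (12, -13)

Lagrange interpolation formula:
P(x) = Σ yᵢ × Lᵢ(x)
where Lᵢ(x) = Π_{j≠i} (x - xⱼ)/(xᵢ - xⱼ)

L_0(4.2) = (4.2 - 3)/(0 - 3) × (4.2 - 6)/(0 - 6) × (4.2 - 9)/(0 - 9) × (4.2 - 12)/(0 - 12) = -0.041600
L_1(4.2) = (4.2 - 0)/(3 - 0) × (4.2 - 6)/(3 - 6) × (4.2 - 9)/(3 - 9) × (4.2 - 12)/(3 - 12) = 0.582400
L_2(4.2) = (4.2 - 0)/(6 - 0) × (4.2 - 3)/(6 - 3) × (4.2 - 9)/(6 - 9) × (4.2 - 12)/(6 - 12) = 0.582400
L_3(4.2) = (4.2 - 0)/(9 - 0) × (4.2 - 3)/(9 - 3) × (4.2 - 6)/(9 - 6) × (4.2 - 12)/(9 - 12) = -0.145600
L_4(4.2) = (4.2 - 0)/(12 - 0) × (4.2 - 3)/(12 - 3) × (4.2 - 6)/(12 - 6) × (4.2 - 9)/(12 - 9) = 0.022400

P(4.2) = 2×L_0(4.2) + 7×L_1(4.2) + (-14)×L_2(4.2) + 5×L_3(4.2) + (-13)×L_4(4.2)
P(4.2) = -5.179200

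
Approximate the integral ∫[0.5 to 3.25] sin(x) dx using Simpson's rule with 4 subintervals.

f(x) = sin(x)
a = 0.5, b = 3.25, n = 4
h = (b - a)/n = 0.687500

Simpson's rule: (h/3)[f(x₀) + 4f(x₁) + 2f(x₂) + ... + f(xₙ)]

x_0 = 0.5000, f(x_0) = 0.479426, coefficient = 1
x_1 = 1.1875, f(x_1) = 0.927437, coefficient = 4
x_2 = 1.8750, f(x_2) = 0.954086, coefficient = 2
x_3 = 2.5625, f(x_3) = 0.547265, coefficient = 4
x_4 = 3.2500, f(x_4) = -0.108195, coefficient = 1

I ≈ (0.687500/3) × 8.178209 = 1.874173
Exact value: 1.871712
Error: 0.002461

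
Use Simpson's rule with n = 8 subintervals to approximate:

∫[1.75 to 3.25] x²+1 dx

f(x) = x²+1
a = 1.75, b = 3.25, n = 8
h = (b - a)/n = 0.187500

Simpson's rule: (h/3)[f(x₀) + 4f(x₁) + 2f(x₂) + ... + f(xₙ)]

x_0 = 1.7500, f(x_0) = 4.062500, coefficient = 1
x_1 = 1.9375, f(x_1) = 4.753906, coefficient = 4
x_2 = 2.1250, f(x_2) = 5.515625, coefficient = 2
x_3 = 2.3125, f(x_3) = 6.347656, coefficient = 4
x_4 = 2.5000, f(x_4) = 7.250000, coefficient = 2
x_5 = 2.6875, f(x_5) = 8.222656, coefficient = 4
x_6 = 2.8750, f(x_6) = 9.265625, coefficient = 2
x_7 = 3.0625, f(x_7) = 10.378906, coefficient = 4
x_8 = 3.2500, f(x_8) = 11.562500, coefficient = 1

I ≈ (0.187500/3) × 178.500000 = 11.156250
Exact value: 11.156250
Error: 0.000000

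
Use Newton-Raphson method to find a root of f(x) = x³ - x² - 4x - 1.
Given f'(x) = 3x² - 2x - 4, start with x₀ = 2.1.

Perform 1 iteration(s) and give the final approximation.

f(x) = x³ - x² - 4x - 1
f'(x) = 3x² - 2x - 4
x₀ = 2.1

Newton-Raphson formula: x_{n+1} = x_n - f(x_n)/f'(x_n)

Iteration 1:
  f(2.100000) = -4.549000
  f'(2.100000) = 5.030000
  x_1 = 2.100000 - (-4.549000)/5.030000 = 3.004374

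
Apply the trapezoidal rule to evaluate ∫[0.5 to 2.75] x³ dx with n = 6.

f(x) = x³
a = 0.5, b = 2.75, n = 6
h = (b - a)/n = 0.375000

Trapezoidal rule: (h/2)[f(x₀) + 2f(x₁) + 2f(x₂) + ... + f(xₙ)]

x_0 = 0.5000, f(x_0) = 0.125000, coefficient = 1
x_1 = 0.8750, f(x_1) = 0.669922, coefficient = 2
x_2 = 1.2500, f(x_2) = 1.953125, coefficient = 2
x_3 = 1.6250, f(x_3) = 4.291016, coefficient = 2
x_4 = 2.0000, f(x_4) = 8.000000, coefficient = 2
x_5 = 2.3750, f(x_5) = 13.396484, coefficient = 2
x_6 = 2.7500, f(x_6) = 20.796875, coefficient = 1

I ≈ (0.375000/2) × 77.542969 = 14.539307
Exact value: 14.282227
Error: 0.257080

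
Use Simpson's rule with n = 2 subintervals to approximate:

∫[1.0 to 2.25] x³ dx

f(x) = x³
a = 1.0, b = 2.25, n = 2
h = (b - a)/n = 0.625000

Simpson's rule: (h/3)[f(x₀) + 4f(x₁) + 2f(x₂) + ... + f(xₙ)]

x_0 = 1.0000, f(x_0) = 1.000000, coefficient = 1
x_1 = 1.6250, f(x_1) = 4.291016, coefficient = 4
x_2 = 2.2500, f(x_2) = 11.390625, coefficient = 1

I ≈ (0.625000/3) × 29.554688 = 6.157227
Exact value: 6.157227
Error: 0.000000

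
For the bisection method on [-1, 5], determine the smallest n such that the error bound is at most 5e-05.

We need (b-a)/2^n ≤ 5e-05
(5 - (-1))/2^n ≤ 5e-05
6/2^n ≤ 5e-05
2^n ≥ 120000
n ≥ log₂(120000) = 16.87
n ≥ 17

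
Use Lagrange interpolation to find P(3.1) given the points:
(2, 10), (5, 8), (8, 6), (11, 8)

Lagrange interpolation formula:
P(x) = Σ yᵢ × Lᵢ(x)
where Lᵢ(x) = Π_{j≠i} (x - xⱼ)/(xᵢ - xⱼ)

L_0(3.1) = (3.1 - 5)/(2 - 5) × (3.1 - 8)/(2 - 8) × (3.1 - 11)/(2 - 11) = 0.454006
L_1(3.1) = (3.1 - 2)/(5 - 2) × (3.1 - 8)/(5 - 8) × (3.1 - 11)/(5 - 11) = 0.788537
L_2(3.1) = (3.1 - 2)/(8 - 2) × (3.1 - 5)/(8 - 5) × (3.1 - 11)/(8 - 11) = -0.305759
L_3(3.1) = (3.1 - 2)/(11 - 2) × (3.1 - 5)/(11 - 5) × (3.1 - 8)/(11 - 8) = 0.063216

P(3.1) = 10×L_0(3.1) + 8×L_1(3.1) + 6×L_2(3.1) + 8×L_3(3.1)
P(3.1) = 9.519531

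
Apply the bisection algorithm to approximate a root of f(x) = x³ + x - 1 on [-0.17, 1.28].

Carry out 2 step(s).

f(x) = x³ + x - 1
Initial interval: [-0.17, 1.28]

Iteration 1:
  c_1 = (-0.170000 + 1.280000)/2 = 0.555000
  f(c_1) = f(0.555000) = -0.274046
  f(a) × f(c) ≥ 0, new interval: [0.555000, 1.280000]
Iteration 2:
  c_2 = (0.555000 + 1.280000)/2 = 0.917500
  f(c_2) = f(0.917500) = 0.689857
  f(a) × f(c) < 0, new interval: [0.555000, 0.917500]

After 2 iteration(s), the approximation is c_2 = 0.917500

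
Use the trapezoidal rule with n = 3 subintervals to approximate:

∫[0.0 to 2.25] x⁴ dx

f(x) = x⁴
a = 0.0, b = 2.25, n = 3
h = (b - a)/n = 0.750000

Trapezoidal rule: (h/2)[f(x₀) + 2f(x₁) + 2f(x₂) + ... + f(xₙ)]

x_0 = 0.0000, f(x_0) = 0.000000, coefficient = 1
x_1 = 0.7500, f(x_1) = 0.316406, coefficient = 2
x_2 = 1.5000, f(x_2) = 5.062500, coefficient = 2
x_3 = 2.2500, f(x_3) = 25.628906, coefficient = 1

I ≈ (0.750000/2) × 36.386719 = 13.645020
Exact value: 11.533008
Error: 2.112012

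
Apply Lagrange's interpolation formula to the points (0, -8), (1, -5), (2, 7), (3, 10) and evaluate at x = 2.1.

Lagrange interpolation formula:
P(x) = Σ yᵢ × Lᵢ(x)
where Lᵢ(x) = Π_{j≠i} (x - xⱼ)/(xᵢ - xⱼ)

L_0(2.1) = (2.1 - 1)/(0 - 1) × (2.1 - 2)/(0 - 2) × (2.1 - 3)/(0 - 3) = 0.016500
L_1(2.1) = (2.1 - 0)/(1 - 0) × (2.1 - 2)/(1 - 2) × (2.1 - 3)/(1 - 3) = -0.094500
L_2(2.1) = (2.1 - 0)/(2 - 0) × (2.1 - 1)/(2 - 1) × (2.1 - 3)/(2 - 3) = 1.039500
L_3(2.1) = (2.1 - 0)/(3 - 0) × (2.1 - 1)/(3 - 1) × (2.1 - 2)/(3 - 2) = 0.038500

P(2.1) = (-8)×L_0(2.1) + (-5)×L_1(2.1) + 7×L_2(2.1) + 10×L_3(2.1)
P(2.1) = 8.002000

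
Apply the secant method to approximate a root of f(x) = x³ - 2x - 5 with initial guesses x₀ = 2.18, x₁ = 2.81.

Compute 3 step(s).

f(x) = x³ - 2x - 5
x₀ = 2.18, x₁ = 2.81

Secant formula: x_{n+1} = x_n - f(x_n)(x_n - x_{n-1})/(f(x_n) - f(x_{n-1}))

Iteration 1:
  f(2.180000) = 1.000232
  f(2.810000) = 11.568041
  x_2 = 2.810000 - 11.568041×(2.810000 - 2.180000)/(11.568041 - 1.000232)
       = 2.120371
Iteration 2:
  f(2.810000) = 11.568041
  f(2.120371) = 0.292391
  x_3 = 2.120371 - 0.292391×(2.120371 - 2.810000)/(0.292391 - 11.568041)
       = 2.102488
Iteration 3:
  f(2.120371) = 0.292391
  f(2.102488) = 0.088982
  x_4 = 2.102488 - 0.088982×(2.102488 - 2.120371)/(0.088982 - 0.292391)
       = 2.094665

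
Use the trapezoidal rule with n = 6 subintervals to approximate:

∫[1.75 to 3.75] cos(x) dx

f(x) = cos(x)
a = 1.75, b = 3.75, n = 6
h = (b - a)/n = 0.333333

Trapezoidal rule: (h/2)[f(x₀) + 2f(x₁) + 2f(x₂) + ... + f(xₙ)]

x_0 = 1.7500, f(x_0) = -0.178246, coefficient = 1
x_1 = 2.0833, f(x_1) = -0.490390, coefficient = 2
x_2 = 2.4167, f(x_2) = -0.748549, coefficient = 2
x_3 = 2.7500, f(x_3) = -0.924302, coefficient = 2
x_4 = 3.0833, f(x_4) = -0.998303, coefficient = 2
x_5 = 3.4167, f(x_5) = -0.962405, coefficient = 2
x_6 = 3.7500, f(x_6) = -0.820559, coefficient = 1

I ≈ (0.333333/2) × -9.246704 = -1.541117
Exact value: -1.555547
Error: 0.014430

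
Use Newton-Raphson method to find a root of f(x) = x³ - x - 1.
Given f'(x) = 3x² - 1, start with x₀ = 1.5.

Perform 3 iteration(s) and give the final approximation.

f(x) = x³ - x - 1
f'(x) = 3x² - 1
x₀ = 1.5

Newton-Raphson formula: x_{n+1} = x_n - f(x_n)/f'(x_n)

Iteration 1:
  f(1.500000) = 0.875000
  f'(1.500000) = 5.750000
  x_1 = 1.500000 - 0.875000/5.750000 = 1.347826
Iteration 2:
  f(1.347826) = 0.100682
  f'(1.347826) = 4.449905
  x_2 = 1.347826 - 0.100682/4.449905 = 1.325200
Iteration 3:
  f(1.325200) = 0.002058
  f'(1.325200) = 4.268468
  x_3 = 1.325200 - 0.002058/4.268468 = 1.324718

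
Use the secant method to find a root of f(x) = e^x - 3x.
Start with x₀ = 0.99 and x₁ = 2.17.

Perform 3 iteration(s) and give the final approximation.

f(x) = e^x - 3x
x₀ = 0.99, x₁ = 2.17

Secant formula: x_{n+1} = x_n - f(x_n)(x_n - x_{n-1})/(f(x_n) - f(x_{n-1}))

Iteration 1:
  f(0.990000) = -0.278766
  f(2.170000) = 2.248284
  x_2 = 2.170000 - 2.248284×(2.170000 - 0.990000)/(2.248284 - (-0.278766))
       = 1.120169
Iteration 2:
  f(2.170000) = 2.248284
  f(1.120169) = -0.295135
  x_3 = 1.120169 - (-0.295135)×(1.120169 - 2.170000)/(-0.295135 - 2.248284)
       = 1.241990
Iteration 3:
  f(1.120169) = -0.295135
  f(1.241990) = -0.263473
  x_4 = 1.241990 - (-0.263473)×(1.241990 - 1.120169)/(-0.263473 - (-0.295135))
       = 2.255723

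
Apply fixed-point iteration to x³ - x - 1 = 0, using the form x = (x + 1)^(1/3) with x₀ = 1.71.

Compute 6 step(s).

Equation: x³ - x - 1 = 0
Fixed-point form: x = (x + 1)^(1/3)
x₀ = 1.71

x_1 = g(1.710000) = 1.394194
x_2 = g(1.394194) = 1.337785
x_3 = g(1.337785) = 1.327195
x_4 = g(1.327195) = 1.325188
x_5 = g(1.325188) = 1.324807
x_6 = g(1.324807) = 1.324735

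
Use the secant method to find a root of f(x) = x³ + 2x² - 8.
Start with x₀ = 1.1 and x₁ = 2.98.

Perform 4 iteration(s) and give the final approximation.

f(x) = x³ + 2x² - 8
x₀ = 1.1, x₁ = 2.98

Secant formula: x_{n+1} = x_n - f(x_n)(x_n - x_{n-1})/(f(x_n) - f(x_{n-1}))

Iteration 1:
  f(1.100000) = -4.249000
  f(2.980000) = 36.224392
  x_2 = 2.980000 - 36.224392×(2.980000 - 1.100000)/(36.224392 - (-4.249000))
       = 1.297367
Iteration 2:
  f(2.980000) = 36.224392
  f(1.297367) = -2.449998
  x_3 = 1.297367 - (-2.449998)×(1.297367 - 2.980000)/(-2.449998 - 36.224392)
       = 1.403961
Iteration 3:
  f(1.297367) = -2.449998
  f(1.403961) = -1.290431
  x_4 = 1.403961 - (-1.290431)×(1.403961 - 1.297367)/(-1.290431 - (-2.449998))
       = 1.522584
Iteration 4:
  f(1.403961) = -1.290431
  f(1.522584) = 0.166278
  x_5 = 1.522584 - 0.166278×(1.522584 - 1.403961)/(0.166278 - (-1.290431))
       = 1.509044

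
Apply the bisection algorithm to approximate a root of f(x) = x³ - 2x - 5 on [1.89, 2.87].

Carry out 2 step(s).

f(x) = x³ - 2x - 5
Initial interval: [1.89, 2.87]

Iteration 1:
  c_1 = (1.890000 + 2.870000)/2 = 2.380000
  f(c_1) = f(2.380000) = 3.721272
  f(a) × f(c) < 0, new interval: [1.890000, 2.380000]
Iteration 2:
  c_2 = (1.890000 + 2.380000)/2 = 2.135000
  f(c_2) = f(2.135000) = 0.461810
  f(a) × f(c) < 0, new interval: [1.890000, 2.135000]

After 2 iteration(s), the approximation is c_2 = 2.135000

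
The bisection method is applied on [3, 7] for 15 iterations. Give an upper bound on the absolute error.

Bisection error bound: |error| ≤ (b-a)/2^n
|error| ≤ (7 - 3)/2^15 = 4/2^15
|error| ≤ 0.0001220703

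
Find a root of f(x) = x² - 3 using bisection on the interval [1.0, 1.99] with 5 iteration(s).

f(x) = x² - 3
Initial interval: [1.0, 1.99]

Iteration 1:
  c_1 = (1.000000 + 1.990000)/2 = 1.495000
  f(c_1) = f(1.495000) = -0.764975
  f(a) × f(c) ≥ 0, new interval: [1.495000, 1.990000]
Iteration 2:
  c_2 = (1.495000 + 1.990000)/2 = 1.742500
  f(c_2) = f(1.742500) = 0.036306
  f(a) × f(c) < 0, new interval: [1.495000, 1.742500]
Iteration 3:
  c_3 = (1.495000 + 1.742500)/2 = 1.618750
  f(c_3) = f(1.618750) = -0.379648
  f(a) × f(c) ≥ 0, new interval: [1.618750, 1.742500]
Iteration 4:
  c_4 = (1.618750 + 1.742500)/2 = 1.680625
  f(c_4) = f(1.680625) = -0.175500
  f(a) × f(c) ≥ 0, new interval: [1.680625, 1.742500]
Iteration 5:
  c_5 = (1.680625 + 1.742500)/2 = 1.711563
  f(c_5) = f(1.711563) = -0.070554
  f(a) × f(c) ≥ 0, new interval: [1.711563, 1.742500]

After 5 iteration(s), the approximation is c_5 = 1.711563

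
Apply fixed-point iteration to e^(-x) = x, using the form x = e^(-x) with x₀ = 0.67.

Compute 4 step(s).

Equation: e^(-x) = x
Fixed-point form: x = e^(-x)
x₀ = 0.67

x_1 = g(0.670000) = 0.511709
x_2 = g(0.511709) = 0.599470
x_3 = g(0.599470) = 0.549102
x_4 = g(0.549102) = 0.577468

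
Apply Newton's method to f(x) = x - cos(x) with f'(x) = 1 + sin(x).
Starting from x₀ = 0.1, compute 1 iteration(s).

f(x) = x - cos(x)
f'(x) = 1 + sin(x)
x₀ = 0.1

Newton-Raphson formula: x_{n+1} = x_n - f(x_n)/f'(x_n)

Iteration 1:
  f(0.100000) = -0.895004
  f'(0.100000) = 1.099833
  x_1 = 0.100000 - (-0.895004)/1.099833 = 0.913763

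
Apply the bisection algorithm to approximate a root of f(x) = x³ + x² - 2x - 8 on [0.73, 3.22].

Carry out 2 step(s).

f(x) = x³ + x² - 2x - 8
Initial interval: [0.73, 3.22]

Iteration 1:
  c_1 = (0.730000 + 3.220000)/2 = 1.975000
  f(c_1) = f(1.975000) = -0.345641
  f(a) × f(c) ≥ 0, new interval: [1.975000, 3.220000]
Iteration 2:
  c_2 = (1.975000 + 3.220000)/2 = 2.597500
  f(c_2) = f(2.597500) = 11.077355
  f(a) × f(c) < 0, new interval: [1.975000, 2.597500]

After 2 iteration(s), the approximation is c_2 = 2.597500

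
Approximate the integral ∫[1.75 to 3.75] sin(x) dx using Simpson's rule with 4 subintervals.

f(x) = sin(x)
a = 1.75, b = 3.75, n = 4
h = (b - a)/n = 0.500000

Simpson's rule: (h/3)[f(x₀) + 4f(x₁) + 2f(x₂) + ... + f(xₙ)]

x_0 = 1.7500, f(x_0) = 0.983986, coefficient = 1
x_1 = 2.2500, f(x_1) = 0.778073, coefficient = 4
x_2 = 2.7500, f(x_2) = 0.381661, coefficient = 2
x_3 = 3.2500, f(x_3) = -0.108195, coefficient = 4
x_4 = 3.7500, f(x_4) = -0.571561, coefficient = 1

I ≈ (0.500000/3) × 3.855259 = 0.642543
Exact value: 0.642313
Error: 0.000230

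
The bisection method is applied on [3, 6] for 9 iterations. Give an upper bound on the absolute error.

Bisection error bound: |error| ≤ (b-a)/2^n
|error| ≤ (6 - 3)/2^9 = 3/2^9
|error| ≤ 0.0058593750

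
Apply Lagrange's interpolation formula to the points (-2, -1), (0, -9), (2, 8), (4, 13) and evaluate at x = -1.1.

Lagrange interpolation formula:
P(x) = Σ yᵢ × Lᵢ(x)
where Lᵢ(x) = Π_{j≠i} (x - xⱼ)/(xᵢ - xⱼ)

L_0(-1.1) = (-1.1 - 0)/(-2 - 0) × (-1.1 - 2)/(-2 - 2) × (-1.1 - 4)/(-2 - 4) = 0.362313
L_1(-1.1) = (-1.1 - (-2))/(0 - (-2)) × (-1.1 - 2)/(0 - 2) × (-1.1 - 4)/(0 - 4) = 0.889312
L_2(-1.1) = (-1.1 - (-2))/(2 - (-2)) × (-1.1 - 0)/(2 - 0) × (-1.1 - 4)/(2 - 4) = -0.315562
L_3(-1.1) = (-1.1 - (-2))/(4 - (-2)) × (-1.1 - 0)/(4 - 0) × (-1.1 - 2)/(4 - 2) = 0.063938

P(-1.1) = (-1)×L_0(-1.1) + (-9)×L_1(-1.1) + 8×L_2(-1.1) + 13×L_3(-1.1)
P(-1.1) = -10.059437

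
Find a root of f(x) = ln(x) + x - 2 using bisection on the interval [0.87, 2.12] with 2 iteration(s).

f(x) = ln(x) + x - 2
Initial interval: [0.87, 2.12]

Iteration 1:
  c_1 = (0.870000 + 2.120000)/2 = 1.495000
  f(c_1) = f(1.495000) = -0.102874
  f(a) × f(c) ≥ 0, new interval: [1.495000, 2.120000]
Iteration 2:
  c_2 = (1.495000 + 2.120000)/2 = 1.807500
  f(c_2) = f(1.807500) = 0.399445
  f(a) × f(c) < 0, new interval: [1.495000, 1.807500]

After 2 iteration(s), the approximation is c_2 = 1.807500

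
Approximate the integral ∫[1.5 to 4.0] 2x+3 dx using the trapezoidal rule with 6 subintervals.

f(x) = 2x+3
a = 1.5, b = 4.0, n = 6
h = (b - a)/n = 0.416667

Trapezoidal rule: (h/2)[f(x₀) + 2f(x₁) + 2f(x₂) + ... + f(xₙ)]

x_0 = 1.5000, f(x_0) = 6.000000, coefficient = 1
x_1 = 1.9167, f(x_1) = 6.833333, coefficient = 2
x_2 = 2.3333, f(x_2) = 7.666667, coefficient = 2
x_3 = 2.7500, f(x_3) = 8.500000, coefficient = 2
x_4 = 3.1667, f(x_4) = 9.333333, coefficient = 2
x_5 = 3.5833, f(x_5) = 10.166667, coefficient = 2
x_6 = 4.0000, f(x_6) = 11.000000, coefficient = 1

I ≈ (0.416667/2) × 102.000000 = 21.250000
Exact value: 21.250000
Error: 0.000000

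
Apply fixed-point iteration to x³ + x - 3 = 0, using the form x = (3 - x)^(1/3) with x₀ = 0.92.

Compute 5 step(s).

Equation: x³ + x - 3 = 0
Fixed-point form: x = (3 - x)^(1/3)
x₀ = 0.92

x_1 = g(0.920000) = 1.276501
x_2 = g(1.276501) = 1.198957
x_3 = g(1.198957) = 1.216675
x_4 = g(1.216675) = 1.212672
x_5 = g(1.212672) = 1.213579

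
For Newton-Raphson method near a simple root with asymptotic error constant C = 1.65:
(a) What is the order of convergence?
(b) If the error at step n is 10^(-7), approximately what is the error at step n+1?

(a) Newton-Raphson has quadratic (order 2) convergence near simple roots.
    This means |e_{n+1}| ≈ C|e_n|².

(b) With |e_n| = 10^(-7) and C = 1.65:
    |e_{n+1}| ≈ 1.65 × (10^(-7))² = 1.65 × 10^(-14)

(a) 2 (quadratic); (b) |e_{n+1}| ≈ 1.650e-14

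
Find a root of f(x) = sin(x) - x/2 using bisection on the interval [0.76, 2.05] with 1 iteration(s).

f(x) = sin(x) - x/2
Initial interval: [0.76, 2.05]

Iteration 1:
  c_1 = (0.760000 + 2.050000)/2 = 1.405000
  f(c_1) = f(1.405000) = 0.283787
  f(a) × f(c) ≥ 0, new interval: [1.405000, 2.050000]

After 1 iteration(s), the approximation is c_1 = 1.405000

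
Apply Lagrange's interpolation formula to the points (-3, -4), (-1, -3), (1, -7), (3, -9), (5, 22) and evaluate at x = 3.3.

Lagrange interpolation formula:
P(x) = Σ yᵢ × Lᵢ(x)
where Lᵢ(x) = Π_{j≠i} (x - xⱼ)/(xᵢ - xⱼ)

L_0(3.3) = (3.3 - (-1))/(-3 - (-1)) × (3.3 - 1)/(-3 - 1) × (3.3 - 3)/(-3 - 3) × (3.3 - 5)/(-3 - 5) = -0.013135
L_1(3.3) = (3.3 - (-3))/(-1 - (-3)) × (3.3 - 1)/(-1 - 1) × (3.3 - 3)/(-1 - 3) × (3.3 - 5)/(-1 - 5) = 0.076978
L_2(3.3) = (3.3 - (-3))/(1 - (-3)) × (3.3 - (-1))/(1 - (-1)) × (3.3 - 3)/(1 - 3) × (3.3 - 5)/(1 - 5) = -0.215873
L_3(3.3) = (3.3 - (-3))/(3 - (-3)) × (3.3 - (-1))/(3 - (-1)) × (3.3 - 1)/(3 - 1) × (3.3 - 5)/(3 - 5) = 1.103353
L_4(3.3) = (3.3 - (-3))/(5 - (-3)) × (3.3 - (-1))/(5 - (-1)) × (3.3 - 1)/(5 - 1) × (3.3 - 3)/(5 - 3) = 0.048677

P(3.3) = (-4)×L_0(3.3) + (-3)×L_1(3.3) + (-7)×L_2(3.3) + (-9)×L_3(3.3) + 22×L_4(3.3)
P(3.3) = -7.526556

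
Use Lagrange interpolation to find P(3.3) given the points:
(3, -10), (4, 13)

Lagrange interpolation formula:
P(x) = Σ yᵢ × Lᵢ(x)
where Lᵢ(x) = Π_{j≠i} (x - xⱼ)/(xᵢ - xⱼ)

L_0(3.3) = (3.3 - 4)/(3 - 4) = 0.700000
L_1(3.3) = (3.3 - 3)/(4 - 3) = 0.300000

P(3.3) = (-10)×L_0(3.3) + 13×L_1(3.3)
P(3.3) = -3.100000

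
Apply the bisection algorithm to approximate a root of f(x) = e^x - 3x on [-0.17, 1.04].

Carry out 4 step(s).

f(x) = e^x - 3x
Initial interval: [-0.17, 1.04]

Iteration 1:
  c_1 = (-0.170000 + 1.040000)/2 = 0.435000
  f(c_1) = f(0.435000) = 0.239963
  f(a) × f(c) ≥ 0, new interval: [0.435000, 1.040000]
Iteration 2:
  c_2 = (0.435000 + 1.040000)/2 = 0.737500
  f(c_2) = f(0.737500) = -0.121798
  f(a) × f(c) < 0, new interval: [0.435000, 0.737500]
Iteration 3:
  c_3 = (0.435000 + 0.737500)/2 = 0.586250
  f(c_3) = f(0.586250) = 0.038486
  f(a) × f(c) ≥ 0, new interval: [0.586250, 0.737500]
Iteration 4:
  c_4 = (0.586250 + 0.737500)/2 = 0.661875
  f(c_4) = f(0.661875) = -0.047202
  f(a) × f(c) < 0, new interval: [0.586250, 0.661875]

After 4 iteration(s), the approximation is c_4 = 0.661875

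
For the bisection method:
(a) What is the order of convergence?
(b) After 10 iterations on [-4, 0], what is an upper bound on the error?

(a) Bisection has linear (order 1) convergence; the error is halved each step.

(b) Error bound = (b-a)/2^n = (0 - (-4))/2^{10}
    = 4/2^{10}

(a) 1 (linear); (b) error ≤ 3.91e-03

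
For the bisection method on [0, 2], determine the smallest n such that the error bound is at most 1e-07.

We need (b-a)/2^n ≤ 1e-07
(2 - 0)/2^n ≤ 1e-07
2/2^n ≤ 1e-07
2^n ≥ 20000000
n ≥ log₂(20000000) = 24.25
n ≥ 25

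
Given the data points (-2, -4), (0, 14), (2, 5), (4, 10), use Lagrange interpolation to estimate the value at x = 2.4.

Lagrange interpolation formula:
P(x) = Σ yᵢ × Lᵢ(x)
where Lᵢ(x) = Π_{j≠i} (x - xⱼ)/(xᵢ - xⱼ)

L_0(2.4) = (2.4 - 0)/(-2 - 0) × (2.4 - 2)/(-2 - 2) × (2.4 - 4)/(-2 - 4) = 0.032000
L_1(2.4) = (2.4 - (-2))/(0 - (-2)) × (2.4 - 2)/(0 - 2) × (2.4 - 4)/(0 - 4) = -0.176000
L_2(2.4) = (2.4 - (-2))/(2 - (-2)) × (2.4 - 0)/(2 - 0) × (2.4 - 4)/(2 - 4) = 1.056000
L_3(2.4) = (2.4 - (-2))/(4 - (-2)) × (2.4 - 0)/(4 - 0) × (2.4 - 2)/(4 - 2) = 0.088000

P(2.4) = (-4)×L_0(2.4) + 14×L_1(2.4) + 5×L_2(2.4) + 10×L_3(2.4)
P(2.4) = 3.568000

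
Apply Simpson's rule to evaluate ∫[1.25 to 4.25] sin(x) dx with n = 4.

f(x) = sin(x)
a = 1.25, b = 4.25, n = 4
h = (b - a)/n = 0.750000

Simpson's rule: (h/3)[f(x₀) + 4f(x₁) + 2f(x₂) + ... + f(xₙ)]

x_0 = 1.2500, f(x_0) = 0.948985, coefficient = 1
x_1 = 2.0000, f(x_1) = 0.909297, coefficient = 4
x_2 = 2.7500, f(x_2) = 0.381661, coefficient = 2
x_3 = 3.5000, f(x_3) = -0.350783, coefficient = 4
x_4 = 4.2500, f(x_4) = -0.894989, coefficient = 1

I ≈ (0.750000/3) × 3.051374 = 0.762844
Exact value: 0.761410
Error: 0.001434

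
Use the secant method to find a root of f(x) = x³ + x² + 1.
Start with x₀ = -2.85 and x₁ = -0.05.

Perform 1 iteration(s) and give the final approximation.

f(x) = x³ + x² + 1
x₀ = -2.85, x₁ = -0.05

Secant formula: x_{n+1} = x_n - f(x_n)(x_n - x_{n-1})/(f(x_n) - f(x_{n-1}))

Iteration 1:
  f(-2.850000) = -14.026625
  f(-0.050000) = 1.002375
  x_2 = -0.050000 - 1.002375×(-0.050000 - (-2.850000))/(1.002375 - (-14.026625))
       = -0.236749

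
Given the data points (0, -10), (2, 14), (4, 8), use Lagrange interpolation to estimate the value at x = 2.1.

Lagrange interpolation formula:
P(x) = Σ yᵢ × Lᵢ(x)
where Lᵢ(x) = Π_{j≠i} (x - xⱼ)/(xᵢ - xⱼ)

L_0(2.1) = (2.1 - 2)/(0 - 2) × (2.1 - 4)/(0 - 4) = -0.023750
L_1(2.1) = (2.1 - 0)/(2 - 0) × (2.1 - 4)/(2 - 4) = 0.997500
L_2(2.1) = (2.1 - 0)/(4 - 0) × (2.1 - 2)/(4 - 2) = 0.026250

P(2.1) = (-10)×L_0(2.1) + 14×L_1(2.1) + 8×L_2(2.1)
P(2.1) = 14.412500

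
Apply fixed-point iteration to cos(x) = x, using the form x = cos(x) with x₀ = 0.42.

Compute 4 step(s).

Equation: cos(x) = x
Fixed-point form: x = cos(x)
x₀ = 0.42

x_1 = g(0.420000) = 0.913089
x_2 = g(0.913089) = 0.611304
x_3 = g(0.611304) = 0.818900
x_4 = g(0.818900) = 0.683025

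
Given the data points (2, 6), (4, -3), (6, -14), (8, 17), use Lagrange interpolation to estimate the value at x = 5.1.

Lagrange interpolation formula:
P(x) = Σ yᵢ × Lᵢ(x)
where Lᵢ(x) = Π_{j≠i} (x - xⱼ)/(xᵢ - xⱼ)

L_0(5.1) = (5.1 - 4)/(2 - 4) × (5.1 - 6)/(2 - 6) × (5.1 - 8)/(2 - 8) = -0.059813
L_1(5.1) = (5.1 - 2)/(4 - 2) × (5.1 - 6)/(4 - 6) × (5.1 - 8)/(4 - 8) = 0.505688
L_2(5.1) = (5.1 - 2)/(6 - 2) × (5.1 - 4)/(6 - 4) × (5.1 - 8)/(6 - 8) = 0.618062
L_3(5.1) = (5.1 - 2)/(8 - 2) × (5.1 - 4)/(8 - 4) × (5.1 - 6)/(8 - 6) = -0.063938

P(5.1) = 6×L_0(5.1) + (-3)×L_1(5.1) + (-14)×L_2(5.1) + 17×L_3(5.1)
P(5.1) = -11.615750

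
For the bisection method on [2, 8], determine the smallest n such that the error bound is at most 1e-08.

We need (b-a)/2^n ≤ 1e-08
(8 - 2)/2^n ≤ 1e-08
6/2^n ≤ 1e-08
2^n ≥ 600000000
n ≥ log₂(600000000) = 29.16
n ≥ 30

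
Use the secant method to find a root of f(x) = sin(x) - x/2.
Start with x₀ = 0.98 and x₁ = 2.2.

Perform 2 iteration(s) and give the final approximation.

f(x) = sin(x) - x/2
x₀ = 0.98, x₁ = 2.2

Secant formula: x_{n+1} = x_n - f(x_n)(x_n - x_{n-1})/(f(x_n) - f(x_{n-1}))

Iteration 1:
  f(0.980000) = 0.340497
  f(2.200000) = -0.291504
  x_2 = 2.200000 - (-0.291504)×(2.200000 - 0.980000)/(-0.291504 - 0.340497)
       = 1.637288
Iteration 2:
  f(2.200000) = -0.291504
  f(1.637288) = 0.179146
  x_3 = 1.637288 - 0.179146×(1.637288 - 2.200000)/(0.179146 - (-0.291504))
       = 1.851476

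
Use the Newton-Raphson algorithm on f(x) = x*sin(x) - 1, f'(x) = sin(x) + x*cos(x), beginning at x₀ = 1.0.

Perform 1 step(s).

f(x) = x*sin(x) - 1
f'(x) = sin(x) + x*cos(x)
x₀ = 1.0

Newton-Raphson formula: x_{n+1} = x_n - f(x_n)/f'(x_n)

Iteration 1:
  f(1.000000) = -0.158529
  f'(1.000000) = 1.381773
  x_1 = 1.000000 - (-0.158529)/1.381773 = 1.114729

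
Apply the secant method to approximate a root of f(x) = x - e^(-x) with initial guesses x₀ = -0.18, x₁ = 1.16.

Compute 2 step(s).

f(x) = x - e^(-x)
x₀ = -0.18, x₁ = 1.16

Secant formula: x_{n+1} = x_n - f(x_n)(x_n - x_{n-1})/(f(x_n) - f(x_{n-1}))

Iteration 1:
  f(-0.180000) = -1.377217
  f(1.160000) = 0.846514
  x_2 = 1.160000 - 0.846514×(1.160000 - (-0.180000))/(0.846514 - (-1.377217))
       = 0.649899
Iteration 2:
  f(1.160000) = 0.846514
  f(0.649899) = 0.127800
  x_3 = 0.649899 - 0.127800×(0.649899 - 1.160000)/(0.127800 - 0.846514)
       = 0.559194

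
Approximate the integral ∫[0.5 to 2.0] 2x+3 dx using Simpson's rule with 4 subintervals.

f(x) = 2x+3
a = 0.5, b = 2.0, n = 4
h = (b - a)/n = 0.375000

Simpson's rule: (h/3)[f(x₀) + 4f(x₁) + 2f(x₂) + ... + f(xₙ)]

x_0 = 0.5000, f(x_0) = 4.000000, coefficient = 1
x_1 = 0.8750, f(x_1) = 4.750000, coefficient = 4
x_2 = 1.2500, f(x_2) = 5.500000, coefficient = 2
x_3 = 1.6250, f(x_3) = 6.250000, coefficient = 4
x_4 = 2.0000, f(x_4) = 7.000000, coefficient = 1

I ≈ (0.375000/3) × 66.000000 = 8.250000
Exact value: 8.250000
Error: 0.000000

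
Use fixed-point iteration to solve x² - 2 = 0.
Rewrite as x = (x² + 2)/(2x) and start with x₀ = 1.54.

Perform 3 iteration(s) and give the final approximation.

Equation: x² - 2 = 0
Fixed-point form: x = (x² + 2)/(2x)
x₀ = 1.54

x_1 = g(1.540000) = 1.419351
x_2 = g(1.419351) = 1.414223
x_3 = g(1.414223) = 1.414214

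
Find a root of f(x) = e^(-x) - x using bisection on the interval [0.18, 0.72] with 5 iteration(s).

f(x) = e^(-x) - x
Initial interval: [0.18, 0.72]

Iteration 1:
  c_1 = (0.180000 + 0.720000)/2 = 0.450000
  f(c_1) = f(0.450000) = 0.187628
  f(a) × f(c) ≥ 0, new interval: [0.450000, 0.720000]
Iteration 2:
  c_2 = (0.450000 + 0.720000)/2 = 0.585000
  f(c_2) = f(0.585000) = -0.027894
  f(a) × f(c) < 0, new interval: [0.450000, 0.585000]
Iteration 3:
  c_3 = (0.450000 + 0.585000)/2 = 0.517500
  f(c_3) = f(0.517500) = 0.078509
  f(a) × f(c) ≥ 0, new interval: [0.517500, 0.585000]
Iteration 4:
  c_4 = (0.517500 + 0.585000)/2 = 0.551250
  f(c_4) = f(0.551250) = 0.024979
  f(a) × f(c) ≥ 0, new interval: [0.551250, 0.585000]
Iteration 5:
  c_5 = (0.551250 + 0.585000)/2 = 0.568125
  f(c_5) = f(0.568125) = -0.001538
  f(a) × f(c) < 0, new interval: [0.551250, 0.568125]

After 5 iteration(s), the approximation is c_5 = 0.568125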